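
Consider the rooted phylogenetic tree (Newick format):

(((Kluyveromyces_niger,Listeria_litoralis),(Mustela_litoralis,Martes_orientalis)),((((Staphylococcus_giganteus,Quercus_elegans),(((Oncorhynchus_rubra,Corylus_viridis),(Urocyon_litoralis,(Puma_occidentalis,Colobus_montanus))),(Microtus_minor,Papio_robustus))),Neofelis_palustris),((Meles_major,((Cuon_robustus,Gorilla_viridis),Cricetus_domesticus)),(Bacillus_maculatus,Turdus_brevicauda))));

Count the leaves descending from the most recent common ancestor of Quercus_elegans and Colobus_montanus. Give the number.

9

The MRCA of Quercus_elegans and Colobus_montanus is the node subtending ((Staphylococcus_giganteus,Quercus_elegans),(((Oncorhynchus_rubra,Corylus_viridis),(Urocyon_litoralis,(Puma_occidentalis,Colobus_montanus))),(Microtus_minor,Papio_robustus))).
That clade contains 9 terminal taxa: Colobus_montanus, Corylus_viridis, Microtus_minor, Oncorhynchus_rubra, Papio_robustus, Puma_occidentalis, Quercus_elegans, Staphylococcus_giganteus, Urocyon_litoralis.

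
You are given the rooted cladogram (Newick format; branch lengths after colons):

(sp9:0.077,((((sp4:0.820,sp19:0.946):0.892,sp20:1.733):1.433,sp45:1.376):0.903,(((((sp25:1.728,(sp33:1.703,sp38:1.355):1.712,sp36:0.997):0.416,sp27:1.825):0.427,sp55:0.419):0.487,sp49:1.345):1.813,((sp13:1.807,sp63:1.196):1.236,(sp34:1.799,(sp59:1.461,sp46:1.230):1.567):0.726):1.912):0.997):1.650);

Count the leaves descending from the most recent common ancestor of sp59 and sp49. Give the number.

12

The MRCA of sp59 and sp49 is the node subtending (((((sp25,(sp33,sp38),sp36),sp27),sp55),sp49),((sp13,sp63),(sp34,(sp59,sp46)))).
That clade contains 12 terminal taxa: sp13, sp25, sp27, sp33, sp34, sp36, sp38, sp46, sp49, sp55, sp59, sp63.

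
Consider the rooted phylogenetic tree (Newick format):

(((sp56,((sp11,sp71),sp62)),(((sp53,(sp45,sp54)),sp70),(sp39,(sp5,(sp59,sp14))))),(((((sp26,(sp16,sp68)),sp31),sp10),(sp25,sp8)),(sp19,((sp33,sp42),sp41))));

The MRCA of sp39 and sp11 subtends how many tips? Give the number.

12

The MRCA of sp39 and sp11 is the node subtending ((sp56,((sp11,sp71),sp62)),(((sp53,(sp45,sp54)),sp70),(sp39,(sp5,(sp59,sp14))))).
That clade contains 12 terminal taxa: sp11, sp14, sp39, sp45, sp5, sp53, sp54, sp56, sp59, sp62, sp70, sp71.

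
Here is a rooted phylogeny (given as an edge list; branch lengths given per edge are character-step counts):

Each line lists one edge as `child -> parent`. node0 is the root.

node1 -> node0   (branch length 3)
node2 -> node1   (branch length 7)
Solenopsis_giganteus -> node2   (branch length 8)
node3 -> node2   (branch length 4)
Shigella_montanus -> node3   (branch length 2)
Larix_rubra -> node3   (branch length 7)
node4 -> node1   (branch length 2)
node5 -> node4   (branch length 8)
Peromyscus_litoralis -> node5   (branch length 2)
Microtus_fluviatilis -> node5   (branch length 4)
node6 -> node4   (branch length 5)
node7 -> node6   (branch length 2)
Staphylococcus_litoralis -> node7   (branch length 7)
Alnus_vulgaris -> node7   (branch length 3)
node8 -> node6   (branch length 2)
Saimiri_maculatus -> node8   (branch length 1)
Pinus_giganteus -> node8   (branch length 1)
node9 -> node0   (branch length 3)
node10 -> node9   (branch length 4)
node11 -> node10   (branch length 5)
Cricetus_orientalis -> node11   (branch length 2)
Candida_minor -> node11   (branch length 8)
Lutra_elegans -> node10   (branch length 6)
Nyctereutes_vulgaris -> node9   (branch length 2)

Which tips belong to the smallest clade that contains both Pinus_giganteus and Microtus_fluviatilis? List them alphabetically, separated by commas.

Alnus_vulgaris, Microtus_fluviatilis, Peromyscus_litoralis, Pinus_giganteus, Saimiri_maculatus, Staphylococcus_litoralis

Tracing Pinus_giganteus: it sits inside (Saimiri_maculatus,Pinus_giganteus).
Tracing Microtus_fluviatilis: it sits inside (Peromyscus_litoralis,Microtus_fluviatilis).
The smallest clade enclosing both is ((Peromyscus_litoralis,Microtus_fluviatilis),((Staphylococcus_litoralis,Alnus_vulgaris),(Saimiri_maculatus,Pinus_giganteus))); the answer is its 6 terminal taxa in alphabetical order.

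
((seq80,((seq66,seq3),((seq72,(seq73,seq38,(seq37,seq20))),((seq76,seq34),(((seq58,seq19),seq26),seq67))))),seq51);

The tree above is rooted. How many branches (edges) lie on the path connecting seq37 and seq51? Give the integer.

8

The MRCA of seq37 and seq51 is the root of the tree.
From seq37 up to that node: 7 branches. From seq51 up to the same node: 1 branch. Total: 7 + 1 = 8.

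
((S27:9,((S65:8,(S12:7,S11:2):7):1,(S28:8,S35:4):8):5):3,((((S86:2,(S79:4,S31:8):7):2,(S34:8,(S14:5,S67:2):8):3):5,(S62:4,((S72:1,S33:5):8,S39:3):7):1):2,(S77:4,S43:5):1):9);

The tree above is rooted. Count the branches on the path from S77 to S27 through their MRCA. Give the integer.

The MRCA of S77 and S27 is the root of the tree.
From S77 up to that node: 3 branches. From S27 up to the same node: 2 branches. Total: 3 + 2 = 5.

5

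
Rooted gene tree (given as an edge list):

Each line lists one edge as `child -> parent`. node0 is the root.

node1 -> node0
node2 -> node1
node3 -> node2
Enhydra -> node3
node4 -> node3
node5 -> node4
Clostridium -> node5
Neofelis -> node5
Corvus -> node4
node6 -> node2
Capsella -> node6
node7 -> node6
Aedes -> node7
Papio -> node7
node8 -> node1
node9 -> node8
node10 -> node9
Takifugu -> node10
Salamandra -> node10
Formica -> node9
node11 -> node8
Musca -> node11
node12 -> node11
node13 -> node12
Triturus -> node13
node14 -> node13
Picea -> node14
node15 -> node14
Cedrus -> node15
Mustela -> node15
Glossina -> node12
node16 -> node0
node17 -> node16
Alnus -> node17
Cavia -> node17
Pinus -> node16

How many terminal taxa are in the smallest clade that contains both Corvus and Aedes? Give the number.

The MRCA of Corvus and Aedes is the node subtending ((Enhydra,((Clostridium,Neofelis),Corvus)),(Capsella,(Aedes,Papio))).
That clade contains 7 terminal taxa: Aedes, Capsella, Clostridium, Corvus, Enhydra, Neofelis, Papio.

7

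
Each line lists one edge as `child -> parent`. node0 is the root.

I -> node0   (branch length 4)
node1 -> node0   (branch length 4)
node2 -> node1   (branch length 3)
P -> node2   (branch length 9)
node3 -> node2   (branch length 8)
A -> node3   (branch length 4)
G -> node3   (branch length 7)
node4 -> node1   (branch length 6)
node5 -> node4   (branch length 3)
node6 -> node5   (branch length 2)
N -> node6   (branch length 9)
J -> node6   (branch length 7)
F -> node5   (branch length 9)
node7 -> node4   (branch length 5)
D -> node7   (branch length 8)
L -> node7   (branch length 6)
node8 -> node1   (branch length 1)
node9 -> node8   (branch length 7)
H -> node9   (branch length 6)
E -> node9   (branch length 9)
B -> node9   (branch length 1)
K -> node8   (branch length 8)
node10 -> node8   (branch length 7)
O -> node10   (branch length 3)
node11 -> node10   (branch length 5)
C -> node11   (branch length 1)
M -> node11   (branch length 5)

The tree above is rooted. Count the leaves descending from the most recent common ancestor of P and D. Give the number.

15

The MRCA of P and D is the node subtending ((P,(A,G)),(((N,J),F),(D,L)),((H,E,B),K,(O,(C,M)))).
That clade contains 15 terminal taxa: A, B, C, D, E, F, G, H, J, K, L, M, N, O, P.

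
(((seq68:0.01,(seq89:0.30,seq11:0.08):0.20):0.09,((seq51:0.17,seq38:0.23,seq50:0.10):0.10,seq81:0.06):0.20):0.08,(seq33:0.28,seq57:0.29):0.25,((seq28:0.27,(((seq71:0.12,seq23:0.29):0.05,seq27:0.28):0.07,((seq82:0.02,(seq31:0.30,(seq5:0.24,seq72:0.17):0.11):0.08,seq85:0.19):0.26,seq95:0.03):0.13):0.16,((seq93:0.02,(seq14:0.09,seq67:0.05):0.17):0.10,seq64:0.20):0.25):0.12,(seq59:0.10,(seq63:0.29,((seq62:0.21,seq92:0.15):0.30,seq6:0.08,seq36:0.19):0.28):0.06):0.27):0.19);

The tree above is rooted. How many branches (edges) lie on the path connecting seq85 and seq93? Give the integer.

The MRCA of seq85 and seq93 is the node subtending (seq28,(((seq71,seq23),seq27),((seq82,(seq31,(seq5,seq72)),seq85),seq95)),((seq93,(seq14,seq67)),seq64)).
From seq85 up to that node: 4 branches. From seq93 up to the same node: 3 branches. Total: 4 + 3 = 7.

7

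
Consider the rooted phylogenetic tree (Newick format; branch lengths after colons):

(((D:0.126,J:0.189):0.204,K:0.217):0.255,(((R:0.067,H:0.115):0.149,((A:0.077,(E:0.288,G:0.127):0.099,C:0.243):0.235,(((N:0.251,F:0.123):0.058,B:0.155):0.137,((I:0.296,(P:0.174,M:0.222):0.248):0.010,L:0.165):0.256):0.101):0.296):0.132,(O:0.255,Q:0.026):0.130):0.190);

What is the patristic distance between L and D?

The path runs L → … → MRCA → … → D; the MRCA is the root of the tree.
Branch lengths along that path: 0.165 + 0.256 + 0.101 + 0.296 + 0.132 + 0.190 + 0.255 + 0.204 + 0.126 = 1.725.

1.725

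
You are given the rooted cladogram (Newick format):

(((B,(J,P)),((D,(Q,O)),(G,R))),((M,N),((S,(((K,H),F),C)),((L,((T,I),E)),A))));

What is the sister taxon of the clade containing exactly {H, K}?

F

The clade containing exactly {H, K} attaches to the tree at the node subtending ((K,H),F).
The other lineage descending from that same node — the sister group — is the single tip F.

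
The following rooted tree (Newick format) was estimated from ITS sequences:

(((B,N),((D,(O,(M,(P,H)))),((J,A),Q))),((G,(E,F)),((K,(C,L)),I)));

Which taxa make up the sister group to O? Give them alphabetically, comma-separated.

O attaches to the tree at the node subtending (O,(M,(P,H))).
The other lineage descending from that same node — the sister group — is (M,(P,H)); its 3 tips in alphabetical order are the answer.

H, M, P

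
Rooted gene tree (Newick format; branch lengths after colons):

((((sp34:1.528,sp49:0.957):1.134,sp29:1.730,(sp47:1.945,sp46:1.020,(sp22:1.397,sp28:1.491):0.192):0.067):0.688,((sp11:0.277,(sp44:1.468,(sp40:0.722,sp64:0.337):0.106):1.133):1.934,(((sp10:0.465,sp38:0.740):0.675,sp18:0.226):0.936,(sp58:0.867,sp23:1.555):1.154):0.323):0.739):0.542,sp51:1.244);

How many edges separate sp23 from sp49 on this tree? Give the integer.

7

The MRCA of sp23 and sp49 is the node subtending (((sp34,sp49),sp29,(sp47,sp46,(sp22,sp28))),((sp11,(sp44,(sp40,sp64))),(((sp10,sp38),sp18),(sp58,sp23)))).
From sp23 up to that node: 4 branches. From sp49 up to the same node: 3 branches. Total: 4 + 3 = 7.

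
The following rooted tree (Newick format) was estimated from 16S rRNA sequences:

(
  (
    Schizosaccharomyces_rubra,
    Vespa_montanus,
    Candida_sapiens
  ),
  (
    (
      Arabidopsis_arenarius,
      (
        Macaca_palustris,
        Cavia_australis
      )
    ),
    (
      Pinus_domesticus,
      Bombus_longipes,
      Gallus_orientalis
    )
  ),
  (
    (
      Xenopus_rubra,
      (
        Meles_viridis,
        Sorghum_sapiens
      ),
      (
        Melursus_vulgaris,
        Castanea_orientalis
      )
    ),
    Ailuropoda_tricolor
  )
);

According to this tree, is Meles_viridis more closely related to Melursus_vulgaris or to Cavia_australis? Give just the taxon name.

The MRCA of Meles_viridis and Melursus_vulgaris subtends (Xenopus_rubra,(Meles_viridis,Sorghum_sapiens),(Melursus_vulgaris,Castanea_orientalis)) (5 taxa).
The MRCA of Meles_viridis and Cavia_australis is the root, subtending the entire tree (15 taxa).
The first is nested inside the second, so Meles_viridis shares a more recent common ancestor with Melursus_vulgaris.

Melursus_vulgaris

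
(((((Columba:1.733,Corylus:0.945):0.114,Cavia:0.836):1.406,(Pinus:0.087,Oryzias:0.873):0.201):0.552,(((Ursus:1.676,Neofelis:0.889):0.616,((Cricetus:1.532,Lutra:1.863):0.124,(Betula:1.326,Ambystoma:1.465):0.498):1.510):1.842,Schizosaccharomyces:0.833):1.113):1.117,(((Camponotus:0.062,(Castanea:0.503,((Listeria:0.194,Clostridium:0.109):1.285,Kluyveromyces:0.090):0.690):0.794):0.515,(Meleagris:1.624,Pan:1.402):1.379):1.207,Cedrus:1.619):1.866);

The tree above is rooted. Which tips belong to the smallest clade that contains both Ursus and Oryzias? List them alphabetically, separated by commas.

Tracing Ursus: it sits inside (Ursus,Neofelis).
Tracing Oryzias: it sits inside (Pinus,Oryzias).
The smallest clade enclosing both is ((((Columba,Corylus),Cavia),(Pinus,Oryzias)),(((Ursus,Neofelis),((Cricetus,Lutra),(Betula,Ambystoma))),Schizosaccharomyces)); the answer is its 12 terminal taxa in alphabetical order.

Ambystoma, Betula, Cavia, Columba, Corylus, Cricetus, Lutra, Neofelis, Oryzias, Pinus, Schizosaccharomyces, Ursus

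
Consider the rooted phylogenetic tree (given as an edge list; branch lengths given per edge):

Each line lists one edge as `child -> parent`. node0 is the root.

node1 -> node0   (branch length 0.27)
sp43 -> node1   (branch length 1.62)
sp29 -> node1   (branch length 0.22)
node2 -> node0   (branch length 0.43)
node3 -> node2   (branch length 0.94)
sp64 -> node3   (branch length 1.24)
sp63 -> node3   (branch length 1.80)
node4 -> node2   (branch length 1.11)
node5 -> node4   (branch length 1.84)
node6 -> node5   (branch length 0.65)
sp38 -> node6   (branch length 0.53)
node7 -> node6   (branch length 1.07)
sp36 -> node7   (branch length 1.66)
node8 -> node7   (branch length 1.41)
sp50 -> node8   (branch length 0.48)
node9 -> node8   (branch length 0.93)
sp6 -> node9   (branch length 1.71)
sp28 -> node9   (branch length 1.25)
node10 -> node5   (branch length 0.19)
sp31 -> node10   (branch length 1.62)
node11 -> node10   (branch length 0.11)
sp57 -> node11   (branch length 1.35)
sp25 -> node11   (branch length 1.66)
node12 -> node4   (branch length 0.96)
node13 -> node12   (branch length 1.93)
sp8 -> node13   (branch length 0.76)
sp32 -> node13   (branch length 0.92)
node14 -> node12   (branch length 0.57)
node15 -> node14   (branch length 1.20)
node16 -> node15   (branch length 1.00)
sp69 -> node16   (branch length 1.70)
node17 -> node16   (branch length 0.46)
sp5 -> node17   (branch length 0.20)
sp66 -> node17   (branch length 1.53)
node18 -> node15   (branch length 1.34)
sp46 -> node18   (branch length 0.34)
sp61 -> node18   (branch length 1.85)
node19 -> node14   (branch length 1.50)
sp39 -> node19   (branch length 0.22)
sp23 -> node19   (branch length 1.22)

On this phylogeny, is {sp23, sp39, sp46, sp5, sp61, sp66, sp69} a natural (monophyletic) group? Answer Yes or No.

The most recent common ancestor of these taxa subtends (((sp69,(sp5,sp66)),(sp46,sp61)),(sp39,sp23)).
That clade has exactly 7 tips — every listed taxon and nothing else — so the group is monophyletic.

Yes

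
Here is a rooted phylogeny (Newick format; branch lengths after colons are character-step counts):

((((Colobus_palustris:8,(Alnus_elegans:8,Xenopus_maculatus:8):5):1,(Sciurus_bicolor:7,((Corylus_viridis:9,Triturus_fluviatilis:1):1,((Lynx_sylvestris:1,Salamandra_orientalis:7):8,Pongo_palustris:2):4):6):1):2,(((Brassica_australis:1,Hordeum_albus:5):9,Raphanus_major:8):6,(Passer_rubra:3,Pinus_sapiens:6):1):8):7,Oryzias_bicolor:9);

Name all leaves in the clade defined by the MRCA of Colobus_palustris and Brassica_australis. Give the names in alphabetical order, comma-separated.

Tracing Colobus_palustris: it sits inside (Colobus_palustris,(Alnus_elegans,Xenopus_maculatus)).
Tracing Brassica_australis: it sits inside (Brassica_australis,Hordeum_albus).
The smallest clade enclosing both is (((Colobus_palustris,(Alnus_elegans,Xenopus_maculatus)),(Sciurus_bicolor,((Corylus_viridis,Triturus_fluviatilis),((Lynx_sylvestris,Salamandra_orientalis),Pongo_palustris)))),(((Brassica_australis,Hordeum_albus),Raphanus_major),(Passer_rubra,Pinus_sapiens))); the answer is its 14 terminal taxa in alphabetical order.

Alnus_elegans, Brassica_australis, Colobus_palustris, Corylus_viridis, Hordeum_albus, Lynx_sylvestris, Passer_rubra, Pinus_sapiens, Pongo_palustris, Raphanus_major, Salamandra_orientalis, Sciurus_bicolor, Triturus_fluviatilis, Xenopus_maculatus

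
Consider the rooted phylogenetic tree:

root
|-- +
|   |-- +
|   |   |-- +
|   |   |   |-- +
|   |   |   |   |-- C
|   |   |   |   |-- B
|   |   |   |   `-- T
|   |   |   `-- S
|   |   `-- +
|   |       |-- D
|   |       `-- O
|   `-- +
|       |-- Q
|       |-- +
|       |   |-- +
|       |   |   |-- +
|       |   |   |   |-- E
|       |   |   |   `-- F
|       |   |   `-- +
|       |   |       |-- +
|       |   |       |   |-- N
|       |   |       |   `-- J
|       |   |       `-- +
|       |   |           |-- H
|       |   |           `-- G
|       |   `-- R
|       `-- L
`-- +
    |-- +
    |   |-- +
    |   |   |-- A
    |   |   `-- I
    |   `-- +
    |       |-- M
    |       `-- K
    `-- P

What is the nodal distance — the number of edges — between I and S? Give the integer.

The MRCA of I and S is the root of the tree.
From I up to that node: 4 branches. From S up to the same node: 4 branches. Total: 4 + 4 = 8.

8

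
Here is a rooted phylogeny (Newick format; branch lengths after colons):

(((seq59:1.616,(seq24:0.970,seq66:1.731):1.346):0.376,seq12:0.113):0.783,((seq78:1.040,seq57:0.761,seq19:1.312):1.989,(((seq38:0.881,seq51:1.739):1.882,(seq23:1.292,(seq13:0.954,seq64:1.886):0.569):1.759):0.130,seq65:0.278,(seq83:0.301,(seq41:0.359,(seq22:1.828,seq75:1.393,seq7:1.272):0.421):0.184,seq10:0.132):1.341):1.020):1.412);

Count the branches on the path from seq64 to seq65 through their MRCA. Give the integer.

The MRCA of seq64 and seq65 is the node subtending (((seq38,seq51),(seq23,(seq13,seq64))),seq65,(seq83,(seq41,(seq22,seq75,seq7)),seq10)).
From seq64 up to that node: 4 branches. From seq65 up to the same node: 1 branch. Total: 4 + 1 = 5.

5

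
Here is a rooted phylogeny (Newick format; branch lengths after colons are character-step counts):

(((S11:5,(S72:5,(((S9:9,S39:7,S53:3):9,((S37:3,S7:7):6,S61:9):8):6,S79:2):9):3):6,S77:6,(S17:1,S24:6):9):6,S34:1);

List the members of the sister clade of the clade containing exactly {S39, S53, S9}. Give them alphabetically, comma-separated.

The clade containing exactly {S39, S53, S9} attaches to the tree at the node subtending ((S9,S39,S53),((S37,S7),S61)).
The other lineage descending from that same node — the sister group — is ((S37,S7),S61); its 3 tips in alphabetical order are the answer.

S37, S61, S7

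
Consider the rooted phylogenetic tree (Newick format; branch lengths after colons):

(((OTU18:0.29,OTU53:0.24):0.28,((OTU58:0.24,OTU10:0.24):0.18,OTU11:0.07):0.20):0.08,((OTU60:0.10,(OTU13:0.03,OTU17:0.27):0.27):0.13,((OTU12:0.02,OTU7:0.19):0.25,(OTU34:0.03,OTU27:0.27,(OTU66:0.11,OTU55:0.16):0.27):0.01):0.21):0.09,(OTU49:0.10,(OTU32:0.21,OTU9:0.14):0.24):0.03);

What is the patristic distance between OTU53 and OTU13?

1.12

The path runs OTU53 → … → MRCA → … → OTU13; the MRCA is the root of the tree.
Branch lengths along that path: 0.24 + 0.28 + 0.08 + 0.09 + 0.13 + 0.27 + 0.03 = 1.12.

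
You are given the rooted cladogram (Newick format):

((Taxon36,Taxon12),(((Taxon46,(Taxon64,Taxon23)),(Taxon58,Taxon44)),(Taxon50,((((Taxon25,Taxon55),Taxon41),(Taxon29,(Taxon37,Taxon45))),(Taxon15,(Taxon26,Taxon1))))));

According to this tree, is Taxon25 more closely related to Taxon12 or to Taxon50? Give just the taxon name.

The MRCA of Taxon25 and Taxon50 subtends (Taxon50,((((Taxon25,Taxon55),Taxon41),(Taxon29,(Taxon37,Taxon45))),(Taxon15,(Taxon26,Taxon1)))) (10 taxa).
The MRCA of Taxon25 and Taxon12 is the root, subtending the entire tree (17 taxa).
The first is nested inside the second, so Taxon25 shares a more recent common ancestor with Taxon50.

Taxon50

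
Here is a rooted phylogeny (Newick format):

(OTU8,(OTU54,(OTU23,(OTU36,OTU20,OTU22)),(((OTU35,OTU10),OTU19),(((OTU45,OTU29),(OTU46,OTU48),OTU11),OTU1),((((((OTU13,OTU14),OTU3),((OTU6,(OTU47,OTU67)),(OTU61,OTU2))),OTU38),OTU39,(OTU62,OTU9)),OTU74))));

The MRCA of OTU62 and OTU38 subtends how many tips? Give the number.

12

The MRCA of OTU62 and OTU38 is the node subtending (((((OTU13,OTU14),OTU3),((OTU6,(OTU47,OTU67)),(OTU61,OTU2))),OTU38),OTU39,(OTU62,OTU9)).
That clade contains 12 terminal taxa: OTU13, OTU14, OTU2, OTU3, OTU38, OTU39, OTU47, OTU6, OTU61, OTU62, OTU67, OTU9.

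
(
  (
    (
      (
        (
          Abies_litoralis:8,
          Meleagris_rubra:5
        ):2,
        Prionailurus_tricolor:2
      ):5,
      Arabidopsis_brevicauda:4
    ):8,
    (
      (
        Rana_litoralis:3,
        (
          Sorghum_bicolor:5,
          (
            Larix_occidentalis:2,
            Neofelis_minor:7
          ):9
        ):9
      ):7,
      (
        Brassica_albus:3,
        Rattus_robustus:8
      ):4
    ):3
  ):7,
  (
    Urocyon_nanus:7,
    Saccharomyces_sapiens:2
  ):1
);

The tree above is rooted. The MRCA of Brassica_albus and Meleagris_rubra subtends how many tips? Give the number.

The MRCA of Brassica_albus and Meleagris_rubra is the node subtending ((((Abies_litoralis,Meleagris_rubra),Prionailurus_tricolor),Arabidopsis_brevicauda),((Rana_litoralis,(Sorghum_bicolor,(Larix_occidentalis,Neofelis_minor))),(Brassica_albus,Rattus_robustus))).
That clade contains 10 terminal taxa: Abies_litoralis, Arabidopsis_brevicauda, Brassica_albus, Larix_occidentalis, Meleagris_rubra, Neofelis_minor, Prionailurus_tricolor, Rana_litoralis, Rattus_robustus, Sorghum_bicolor.

10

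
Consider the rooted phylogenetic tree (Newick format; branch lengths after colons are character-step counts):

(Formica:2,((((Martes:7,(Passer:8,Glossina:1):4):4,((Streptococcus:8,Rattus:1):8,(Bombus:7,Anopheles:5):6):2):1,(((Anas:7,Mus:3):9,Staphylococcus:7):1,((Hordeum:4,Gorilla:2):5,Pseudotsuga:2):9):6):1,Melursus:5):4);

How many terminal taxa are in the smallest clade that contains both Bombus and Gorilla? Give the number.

13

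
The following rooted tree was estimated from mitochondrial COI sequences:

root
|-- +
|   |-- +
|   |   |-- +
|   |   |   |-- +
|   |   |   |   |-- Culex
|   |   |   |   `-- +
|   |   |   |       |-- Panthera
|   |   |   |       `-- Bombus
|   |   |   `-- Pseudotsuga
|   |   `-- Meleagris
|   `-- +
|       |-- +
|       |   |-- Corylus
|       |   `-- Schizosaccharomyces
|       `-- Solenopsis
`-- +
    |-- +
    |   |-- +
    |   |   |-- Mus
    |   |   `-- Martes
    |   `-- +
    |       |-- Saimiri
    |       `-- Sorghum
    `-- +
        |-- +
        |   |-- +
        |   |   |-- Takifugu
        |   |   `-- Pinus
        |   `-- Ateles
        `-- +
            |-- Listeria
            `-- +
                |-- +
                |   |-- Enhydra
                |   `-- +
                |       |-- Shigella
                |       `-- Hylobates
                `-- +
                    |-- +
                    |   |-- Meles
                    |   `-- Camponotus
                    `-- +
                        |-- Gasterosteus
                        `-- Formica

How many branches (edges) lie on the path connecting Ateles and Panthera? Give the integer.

The MRCA of Ateles and Panthera is the root of the tree.
From Ateles up to that node: 4 branches. From Panthera up to the same node: 6 branches. Total: 4 + 6 = 10.

10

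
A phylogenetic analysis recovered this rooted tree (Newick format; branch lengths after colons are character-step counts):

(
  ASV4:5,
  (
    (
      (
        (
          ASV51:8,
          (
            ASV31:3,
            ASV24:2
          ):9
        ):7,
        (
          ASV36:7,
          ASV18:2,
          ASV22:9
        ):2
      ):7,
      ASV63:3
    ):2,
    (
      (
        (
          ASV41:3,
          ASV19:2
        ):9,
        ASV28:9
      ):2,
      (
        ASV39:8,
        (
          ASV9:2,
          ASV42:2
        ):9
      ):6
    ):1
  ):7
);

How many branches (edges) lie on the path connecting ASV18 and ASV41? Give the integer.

8

The MRCA of ASV18 and ASV41 is the node subtending ((((ASV51,(ASV31,ASV24)),(ASV36,ASV18,ASV22)),ASV63),(((ASV41,ASV19),ASV28),(ASV39,(ASV9,ASV42)))).
From ASV18 up to that node: 4 branches. From ASV41 up to the same node: 4 branches. Total: 4 + 4 = 8.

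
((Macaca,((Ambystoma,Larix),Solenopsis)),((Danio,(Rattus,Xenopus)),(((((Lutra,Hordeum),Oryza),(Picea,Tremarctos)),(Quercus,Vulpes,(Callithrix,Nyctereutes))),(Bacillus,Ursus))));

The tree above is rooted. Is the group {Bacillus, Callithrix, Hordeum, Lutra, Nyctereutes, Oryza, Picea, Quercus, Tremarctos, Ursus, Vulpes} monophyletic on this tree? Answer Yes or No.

Yes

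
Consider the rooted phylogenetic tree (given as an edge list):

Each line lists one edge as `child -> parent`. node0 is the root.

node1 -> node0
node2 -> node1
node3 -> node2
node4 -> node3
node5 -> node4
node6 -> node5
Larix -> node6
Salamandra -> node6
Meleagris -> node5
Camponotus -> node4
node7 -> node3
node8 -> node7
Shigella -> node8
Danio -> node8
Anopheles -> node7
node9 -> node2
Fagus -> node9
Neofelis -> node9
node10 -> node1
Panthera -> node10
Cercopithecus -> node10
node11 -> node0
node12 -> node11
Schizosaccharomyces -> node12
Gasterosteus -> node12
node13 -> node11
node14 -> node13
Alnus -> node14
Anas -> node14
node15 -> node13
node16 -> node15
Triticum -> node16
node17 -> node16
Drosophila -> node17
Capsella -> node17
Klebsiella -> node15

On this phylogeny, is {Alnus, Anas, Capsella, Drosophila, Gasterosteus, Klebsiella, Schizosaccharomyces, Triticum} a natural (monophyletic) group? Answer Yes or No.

Yes

The most recent common ancestor of these taxa subtends ((Schizosaccharomyces,Gasterosteus),((Alnus,Anas),((Triticum,(Drosophila,Capsella)),Klebsiella))).
That clade has exactly 8 tips — every listed taxon and nothing else — so the group is monophyletic.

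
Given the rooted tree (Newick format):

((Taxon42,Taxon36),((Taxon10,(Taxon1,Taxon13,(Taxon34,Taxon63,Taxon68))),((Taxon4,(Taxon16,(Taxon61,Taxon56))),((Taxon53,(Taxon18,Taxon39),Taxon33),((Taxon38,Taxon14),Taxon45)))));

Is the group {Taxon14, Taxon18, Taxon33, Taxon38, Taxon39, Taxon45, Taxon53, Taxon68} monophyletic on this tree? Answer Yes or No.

No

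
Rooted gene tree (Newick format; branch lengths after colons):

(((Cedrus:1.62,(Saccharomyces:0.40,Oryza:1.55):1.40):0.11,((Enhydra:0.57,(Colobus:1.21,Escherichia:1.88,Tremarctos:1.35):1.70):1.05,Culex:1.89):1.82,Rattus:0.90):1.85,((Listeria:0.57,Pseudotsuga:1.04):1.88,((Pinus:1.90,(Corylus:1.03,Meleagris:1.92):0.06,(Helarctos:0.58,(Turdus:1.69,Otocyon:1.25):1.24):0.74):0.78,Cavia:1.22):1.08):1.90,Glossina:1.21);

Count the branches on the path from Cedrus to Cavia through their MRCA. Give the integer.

6

The MRCA of Cedrus and Cavia is the root of the tree.
From Cedrus up to that node: 3 branches. From Cavia up to the same node: 3 branches. Total: 3 + 3 = 6.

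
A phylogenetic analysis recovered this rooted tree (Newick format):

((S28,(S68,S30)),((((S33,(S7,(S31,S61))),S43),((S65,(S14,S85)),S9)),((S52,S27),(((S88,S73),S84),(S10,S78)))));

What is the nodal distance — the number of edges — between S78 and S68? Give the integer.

8

The MRCA of S78 and S68 is the root of the tree.
From S78 up to that node: 5 branches. From S68 up to the same node: 3 branches. Total: 5 + 3 = 8.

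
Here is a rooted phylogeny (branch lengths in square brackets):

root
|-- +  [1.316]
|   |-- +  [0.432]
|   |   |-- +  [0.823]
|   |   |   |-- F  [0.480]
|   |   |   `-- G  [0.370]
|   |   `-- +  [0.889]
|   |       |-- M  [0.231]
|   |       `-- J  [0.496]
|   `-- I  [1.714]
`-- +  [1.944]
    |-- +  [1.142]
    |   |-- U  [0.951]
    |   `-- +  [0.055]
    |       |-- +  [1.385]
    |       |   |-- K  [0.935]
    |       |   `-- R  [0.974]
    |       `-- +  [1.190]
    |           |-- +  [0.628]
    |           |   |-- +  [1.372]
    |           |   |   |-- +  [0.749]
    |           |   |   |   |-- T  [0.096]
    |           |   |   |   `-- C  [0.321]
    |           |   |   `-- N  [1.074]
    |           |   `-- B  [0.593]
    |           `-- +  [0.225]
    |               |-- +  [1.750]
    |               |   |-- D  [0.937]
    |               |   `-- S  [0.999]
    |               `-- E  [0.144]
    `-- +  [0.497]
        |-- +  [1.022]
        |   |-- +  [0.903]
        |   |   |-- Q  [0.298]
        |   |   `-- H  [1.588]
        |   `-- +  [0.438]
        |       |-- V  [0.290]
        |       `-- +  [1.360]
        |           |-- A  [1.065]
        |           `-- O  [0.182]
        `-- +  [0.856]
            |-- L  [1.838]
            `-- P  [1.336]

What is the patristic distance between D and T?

The path runs D → … → MRCA → … → T; the MRCA is the node subtending ((((T,C),N),B),((D,S),E)).
Branch lengths along that path: 0.937 + 1.750 + 0.225 + 0.628 + 1.372 + 0.749 + 0.096 = 5.757.

5.757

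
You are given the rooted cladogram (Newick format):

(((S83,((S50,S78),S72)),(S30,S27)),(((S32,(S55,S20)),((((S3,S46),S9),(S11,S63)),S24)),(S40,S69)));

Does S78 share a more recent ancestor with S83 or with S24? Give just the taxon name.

S83

The MRCA of S78 and S83 subtends (S83,((S50,S78),S72)) (4 taxa).
The MRCA of S78 and S24 is the root, subtending the entire tree (17 taxa).
The first is nested inside the second, so S78 shares a more recent common ancestor with S83.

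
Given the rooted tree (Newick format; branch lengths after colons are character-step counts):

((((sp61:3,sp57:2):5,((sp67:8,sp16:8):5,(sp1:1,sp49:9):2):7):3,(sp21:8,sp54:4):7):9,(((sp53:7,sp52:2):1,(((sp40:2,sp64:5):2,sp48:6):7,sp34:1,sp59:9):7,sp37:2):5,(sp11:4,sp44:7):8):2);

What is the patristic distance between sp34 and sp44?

The path runs sp34 → … → MRCA → … → sp44; the MRCA is the node subtending (((sp53,sp52),(((sp40,sp64),sp48),sp34,sp59),sp37),(sp11,sp44)).
Branch lengths along that path: 1 + 7 + 5 + 8 + 7 = 28.

28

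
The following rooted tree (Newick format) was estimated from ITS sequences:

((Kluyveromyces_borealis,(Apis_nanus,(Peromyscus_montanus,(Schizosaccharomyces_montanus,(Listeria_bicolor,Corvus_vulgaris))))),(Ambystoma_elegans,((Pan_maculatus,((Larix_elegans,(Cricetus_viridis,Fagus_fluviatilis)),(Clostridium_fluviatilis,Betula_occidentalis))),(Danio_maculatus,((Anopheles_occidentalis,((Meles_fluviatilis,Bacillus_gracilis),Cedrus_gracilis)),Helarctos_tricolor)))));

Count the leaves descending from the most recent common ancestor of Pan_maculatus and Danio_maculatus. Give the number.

12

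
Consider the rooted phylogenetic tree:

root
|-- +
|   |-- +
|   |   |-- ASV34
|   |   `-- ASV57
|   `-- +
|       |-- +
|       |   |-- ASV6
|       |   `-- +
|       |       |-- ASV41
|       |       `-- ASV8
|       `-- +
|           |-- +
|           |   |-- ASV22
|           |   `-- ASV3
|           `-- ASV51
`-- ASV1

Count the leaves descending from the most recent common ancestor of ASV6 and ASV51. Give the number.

The MRCA of ASV6 and ASV51 is the node subtending ((ASV6,(ASV41,ASV8)),((ASV22,ASV3),ASV51)).
That clade contains 6 terminal taxa: ASV22, ASV3, ASV41, ASV51, ASV6, ASV8.

6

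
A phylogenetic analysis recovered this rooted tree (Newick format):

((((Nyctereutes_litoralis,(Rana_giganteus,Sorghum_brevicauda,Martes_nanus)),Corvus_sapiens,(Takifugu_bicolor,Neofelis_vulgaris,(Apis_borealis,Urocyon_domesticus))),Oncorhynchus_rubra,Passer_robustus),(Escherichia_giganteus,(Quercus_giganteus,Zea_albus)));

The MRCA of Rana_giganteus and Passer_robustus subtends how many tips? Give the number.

11

The MRCA of Rana_giganteus and Passer_robustus is the node subtending (((Nyctereutes_litoralis,(Rana_giganteus,Sorghum_brevicauda,Martes_nanus)),Corvus_sapiens,(Takifugu_bicolor,Neofelis_vulgaris,(Apis_borealis,Urocyon_domesticus))),Oncorhynchus_rubra,Passer_robustus).
That clade contains 11 terminal taxa: Apis_borealis, Corvus_sapiens, Martes_nanus, Neofelis_vulgaris, Nyctereutes_litoralis, Oncorhynchus_rubra, Passer_robustus, Rana_giganteus, Sorghum_brevicauda, Takifugu_bicolor, Urocyon_domesticus.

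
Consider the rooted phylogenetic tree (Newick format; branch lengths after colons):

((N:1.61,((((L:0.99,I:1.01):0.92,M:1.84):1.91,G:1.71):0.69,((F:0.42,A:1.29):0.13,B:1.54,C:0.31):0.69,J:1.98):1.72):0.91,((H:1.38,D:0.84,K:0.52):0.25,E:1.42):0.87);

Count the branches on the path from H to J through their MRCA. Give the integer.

The MRCA of H and J is the root of the tree.
From H up to that node: 3 branches. From J up to the same node: 3 branches. Total: 3 + 3 = 6.

6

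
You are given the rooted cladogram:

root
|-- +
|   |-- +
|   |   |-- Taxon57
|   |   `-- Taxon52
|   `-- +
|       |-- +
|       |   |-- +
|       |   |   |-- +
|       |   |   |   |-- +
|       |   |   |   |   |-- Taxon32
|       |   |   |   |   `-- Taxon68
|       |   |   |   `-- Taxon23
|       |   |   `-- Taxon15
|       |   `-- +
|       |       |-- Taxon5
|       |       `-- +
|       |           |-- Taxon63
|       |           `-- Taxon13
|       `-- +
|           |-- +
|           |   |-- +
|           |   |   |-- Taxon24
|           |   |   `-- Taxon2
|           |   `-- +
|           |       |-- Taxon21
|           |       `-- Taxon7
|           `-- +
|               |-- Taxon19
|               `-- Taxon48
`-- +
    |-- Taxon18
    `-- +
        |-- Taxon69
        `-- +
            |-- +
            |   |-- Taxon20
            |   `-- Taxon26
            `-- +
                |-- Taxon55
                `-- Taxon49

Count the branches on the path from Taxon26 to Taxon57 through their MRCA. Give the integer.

The MRCA of Taxon26 and Taxon57 is the root of the tree.
From Taxon26 up to that node: 5 branches. From Taxon57 up to the same node: 3 branches. Total: 5 + 3 = 8.

8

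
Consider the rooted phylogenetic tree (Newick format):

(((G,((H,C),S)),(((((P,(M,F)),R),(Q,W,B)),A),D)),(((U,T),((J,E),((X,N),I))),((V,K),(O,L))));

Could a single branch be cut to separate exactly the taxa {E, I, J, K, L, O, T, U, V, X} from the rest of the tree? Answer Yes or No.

The MRCA of the listed taxa subtends (((U,T),((J,E),((X,N),I))),((V,K),(O,L))).
That clade also contains N, which is not in the proposed group, so the group is not monophyletic.

No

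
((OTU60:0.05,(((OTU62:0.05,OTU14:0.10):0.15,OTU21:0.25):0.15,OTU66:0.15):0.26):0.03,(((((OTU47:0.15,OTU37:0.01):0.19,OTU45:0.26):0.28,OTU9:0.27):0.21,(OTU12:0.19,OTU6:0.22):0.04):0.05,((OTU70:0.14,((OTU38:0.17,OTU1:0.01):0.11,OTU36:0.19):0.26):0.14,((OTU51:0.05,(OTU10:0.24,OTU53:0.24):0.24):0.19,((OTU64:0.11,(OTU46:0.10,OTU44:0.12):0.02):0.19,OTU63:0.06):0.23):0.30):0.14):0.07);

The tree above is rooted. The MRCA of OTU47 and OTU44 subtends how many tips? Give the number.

The MRCA of OTU47 and OTU44 is the node subtending (((((OTU47,OTU37),OTU45),OTU9),(OTU12,OTU6)),((OTU70,((OTU38,OTU1),OTU36)),((OTU51,(OTU10,OTU53)),((OTU64,(OTU46,OTU44)),OTU63)))).
That clade contains 17 terminal taxa: OTU1, OTU10, OTU12, OTU36, OTU37, OTU38, OTU44, OTU45, OTU46, OTU47, OTU51, OTU53, OTU6, OTU63, OTU64, OTU70, OTU9.

17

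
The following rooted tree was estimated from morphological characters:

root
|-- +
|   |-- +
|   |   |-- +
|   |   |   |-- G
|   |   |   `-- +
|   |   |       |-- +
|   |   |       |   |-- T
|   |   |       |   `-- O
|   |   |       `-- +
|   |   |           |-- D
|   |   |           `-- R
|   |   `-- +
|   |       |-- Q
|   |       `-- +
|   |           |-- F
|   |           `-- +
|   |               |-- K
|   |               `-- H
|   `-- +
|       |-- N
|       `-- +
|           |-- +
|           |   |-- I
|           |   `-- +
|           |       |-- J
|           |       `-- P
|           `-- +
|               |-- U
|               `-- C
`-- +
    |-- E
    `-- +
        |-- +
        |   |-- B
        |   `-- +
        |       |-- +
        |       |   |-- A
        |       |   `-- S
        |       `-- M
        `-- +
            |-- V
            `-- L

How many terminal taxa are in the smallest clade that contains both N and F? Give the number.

15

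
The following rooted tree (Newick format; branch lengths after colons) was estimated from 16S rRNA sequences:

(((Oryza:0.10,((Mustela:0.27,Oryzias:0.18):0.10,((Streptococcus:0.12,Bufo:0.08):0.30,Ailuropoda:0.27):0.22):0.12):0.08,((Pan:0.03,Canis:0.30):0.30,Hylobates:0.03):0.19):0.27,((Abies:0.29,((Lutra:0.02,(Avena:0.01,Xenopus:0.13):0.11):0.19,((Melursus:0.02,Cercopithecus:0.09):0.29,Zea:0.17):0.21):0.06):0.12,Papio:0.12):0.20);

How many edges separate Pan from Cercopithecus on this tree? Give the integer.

10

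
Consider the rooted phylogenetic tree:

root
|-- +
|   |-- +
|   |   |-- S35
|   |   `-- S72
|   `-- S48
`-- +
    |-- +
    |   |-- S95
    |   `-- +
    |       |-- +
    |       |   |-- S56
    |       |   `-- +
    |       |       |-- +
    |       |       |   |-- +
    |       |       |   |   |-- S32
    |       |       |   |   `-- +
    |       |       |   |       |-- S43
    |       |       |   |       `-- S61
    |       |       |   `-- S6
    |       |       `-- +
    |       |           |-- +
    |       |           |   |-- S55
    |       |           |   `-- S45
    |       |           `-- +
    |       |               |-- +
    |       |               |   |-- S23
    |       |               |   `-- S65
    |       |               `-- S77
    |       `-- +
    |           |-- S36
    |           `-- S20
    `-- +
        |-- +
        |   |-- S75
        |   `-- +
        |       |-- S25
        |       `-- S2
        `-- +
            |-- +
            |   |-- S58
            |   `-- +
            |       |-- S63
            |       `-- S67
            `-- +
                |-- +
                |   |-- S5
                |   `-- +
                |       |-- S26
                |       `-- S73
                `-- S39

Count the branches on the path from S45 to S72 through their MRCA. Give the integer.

The MRCA of S45 and S72 is the root of the tree.
From S45 up to that node: 8 branches. From S72 up to the same node: 3 branches. Total: 8 + 3 = 11.

11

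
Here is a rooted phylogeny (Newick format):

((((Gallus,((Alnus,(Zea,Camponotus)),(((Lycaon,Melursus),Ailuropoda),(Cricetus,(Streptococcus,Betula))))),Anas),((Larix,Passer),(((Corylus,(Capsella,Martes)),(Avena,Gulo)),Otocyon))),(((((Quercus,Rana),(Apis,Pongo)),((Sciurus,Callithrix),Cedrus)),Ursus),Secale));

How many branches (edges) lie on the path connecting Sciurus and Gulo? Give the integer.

12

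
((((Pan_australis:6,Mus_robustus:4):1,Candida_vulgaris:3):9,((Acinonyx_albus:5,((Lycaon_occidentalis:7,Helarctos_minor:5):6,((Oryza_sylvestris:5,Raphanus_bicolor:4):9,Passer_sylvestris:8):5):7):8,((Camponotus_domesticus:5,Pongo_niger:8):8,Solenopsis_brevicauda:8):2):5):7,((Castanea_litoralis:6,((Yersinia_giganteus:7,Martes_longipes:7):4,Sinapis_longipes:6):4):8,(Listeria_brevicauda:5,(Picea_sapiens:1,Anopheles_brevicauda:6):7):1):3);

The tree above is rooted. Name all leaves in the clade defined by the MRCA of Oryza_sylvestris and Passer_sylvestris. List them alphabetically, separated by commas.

Tracing Oryza_sylvestris: it sits inside (Oryza_sylvestris,Raphanus_bicolor).
Tracing Passer_sylvestris: it sits inside ((Oryza_sylvestris,Raphanus_bicolor),Passer_sylvestris).
The smallest clade enclosing both is ((Oryza_sylvestris,Raphanus_bicolor),Passer_sylvestris); the answer is its 3 terminal taxa in alphabetical order.

Oryza_sylvestris, Passer_sylvestris, Raphanus_bicolor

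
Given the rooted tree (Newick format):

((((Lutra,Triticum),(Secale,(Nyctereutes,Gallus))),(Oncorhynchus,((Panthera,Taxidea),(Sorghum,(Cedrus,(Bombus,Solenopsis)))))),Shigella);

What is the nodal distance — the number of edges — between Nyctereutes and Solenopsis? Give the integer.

The MRCA of Nyctereutes and Solenopsis is the node subtending (((Lutra,Triticum),(Secale,(Nyctereutes,Gallus))),(Oncorhynchus,((Panthera,Taxidea),(Sorghum,(Cedrus,(Bombus,Solenopsis)))))).
From Nyctereutes up to that node: 4 branches. From Solenopsis up to the same node: 6 branches. Total: 4 + 6 = 10.

10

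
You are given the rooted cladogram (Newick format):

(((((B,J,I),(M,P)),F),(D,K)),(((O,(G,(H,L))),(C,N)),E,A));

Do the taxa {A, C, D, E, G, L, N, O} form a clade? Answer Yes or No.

The MRCA of the listed taxa is the root, so the smallest clade containing them is the whole tree.
That clade also contains B, F, H, I, J, K, M, P, which are not in the proposed group, so the group is not monophyletic.

No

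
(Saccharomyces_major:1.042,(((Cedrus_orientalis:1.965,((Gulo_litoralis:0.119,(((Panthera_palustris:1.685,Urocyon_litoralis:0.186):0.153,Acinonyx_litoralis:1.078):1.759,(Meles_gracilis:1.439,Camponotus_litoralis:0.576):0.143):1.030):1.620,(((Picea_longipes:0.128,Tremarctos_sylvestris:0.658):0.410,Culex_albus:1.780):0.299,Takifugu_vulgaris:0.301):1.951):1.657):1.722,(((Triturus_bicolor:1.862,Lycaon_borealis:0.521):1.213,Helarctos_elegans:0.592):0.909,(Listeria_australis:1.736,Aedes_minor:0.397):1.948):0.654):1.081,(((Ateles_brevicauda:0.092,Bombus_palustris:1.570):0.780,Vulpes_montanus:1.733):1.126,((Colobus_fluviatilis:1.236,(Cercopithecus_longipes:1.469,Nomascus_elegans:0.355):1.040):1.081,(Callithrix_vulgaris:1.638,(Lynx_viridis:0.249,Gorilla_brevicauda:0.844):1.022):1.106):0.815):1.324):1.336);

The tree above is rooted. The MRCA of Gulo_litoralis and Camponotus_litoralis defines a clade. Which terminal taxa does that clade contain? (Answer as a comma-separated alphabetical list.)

Tracing Gulo_litoralis: it sits inside (Gulo_litoralis,(((Panthera_palustris,Urocyon_litoralis),Acinonyx_litoralis),(Meles_gracilis,Camponotus_litoralis))).
Tracing Camponotus_litoralis: it sits inside (Meles_gracilis,Camponotus_litoralis).
The smallest clade enclosing both is (Gulo_litoralis,(((Panthera_palustris,Urocyon_litoralis),Acinonyx_litoralis),(Meles_gracilis,Camponotus_litoralis))); the answer is its 6 terminal taxa in alphabetical order.

Acinonyx_litoralis, Camponotus_litoralis, Gulo_litoralis, Meles_gracilis, Panthera_palustris, Urocyon_litoralis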